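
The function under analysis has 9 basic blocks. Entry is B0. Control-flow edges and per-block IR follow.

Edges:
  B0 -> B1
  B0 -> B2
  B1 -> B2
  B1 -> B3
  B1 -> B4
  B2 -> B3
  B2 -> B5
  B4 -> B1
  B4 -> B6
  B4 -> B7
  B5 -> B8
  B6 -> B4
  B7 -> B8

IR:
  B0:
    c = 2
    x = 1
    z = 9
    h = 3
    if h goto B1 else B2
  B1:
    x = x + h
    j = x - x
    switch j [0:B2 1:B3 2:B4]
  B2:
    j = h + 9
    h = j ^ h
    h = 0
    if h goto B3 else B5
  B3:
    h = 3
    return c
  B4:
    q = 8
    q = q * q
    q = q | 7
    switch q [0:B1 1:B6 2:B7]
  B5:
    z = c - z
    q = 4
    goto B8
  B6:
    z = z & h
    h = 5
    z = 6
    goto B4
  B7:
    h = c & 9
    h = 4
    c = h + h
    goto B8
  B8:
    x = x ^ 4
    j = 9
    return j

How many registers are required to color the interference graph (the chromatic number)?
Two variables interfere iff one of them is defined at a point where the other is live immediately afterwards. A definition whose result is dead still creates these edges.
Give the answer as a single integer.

def/use:
  B0: {c,h,x,z} / ∅
  B1: {j,x} / {h,x}
  B2: {h,j} / {h}
  B3: {h} / {c}
  B4: {q} / ∅
  B5: {q,z} / {c,z}
  B6: {h,z} / {h,z}
  B7: {c,h} / {c}
  B8: {j,x} / {x}

Liveness:
  live B0: ∅→{c,h,x,z}
  live B1: {c,h,x,z}→{c,h,x,z}
  live B2: {c,h,x,z}→{c,x,z}
  live B3: {c}→∅
  live B4: {c,h,x,z}→{c,h,x,z}
  live B5: {c,x,z}→{x}
  live B6: {c,h,x,z}→{c,h,x,z}
  live B7: {c,x}→{x}
  live B8: {x}→∅

Interfere edges:
  c — {h,j,q,x,z}
  h — {c,j,q,x,z}
  j — {c,h,x,z}
  q — {c,h,x,z}
  x — {c,h,j,q,z}
  z — {c,h,j,q,x}

Chromatic number:
  lower bound: {c,h,j,x,z} mutually conflict ⇒ χ ≥ 5
  5-colouring: c0={c}  c1={h}  c2={x}  c3={z}  c4={j,q}
  χ = 5

Answer: 5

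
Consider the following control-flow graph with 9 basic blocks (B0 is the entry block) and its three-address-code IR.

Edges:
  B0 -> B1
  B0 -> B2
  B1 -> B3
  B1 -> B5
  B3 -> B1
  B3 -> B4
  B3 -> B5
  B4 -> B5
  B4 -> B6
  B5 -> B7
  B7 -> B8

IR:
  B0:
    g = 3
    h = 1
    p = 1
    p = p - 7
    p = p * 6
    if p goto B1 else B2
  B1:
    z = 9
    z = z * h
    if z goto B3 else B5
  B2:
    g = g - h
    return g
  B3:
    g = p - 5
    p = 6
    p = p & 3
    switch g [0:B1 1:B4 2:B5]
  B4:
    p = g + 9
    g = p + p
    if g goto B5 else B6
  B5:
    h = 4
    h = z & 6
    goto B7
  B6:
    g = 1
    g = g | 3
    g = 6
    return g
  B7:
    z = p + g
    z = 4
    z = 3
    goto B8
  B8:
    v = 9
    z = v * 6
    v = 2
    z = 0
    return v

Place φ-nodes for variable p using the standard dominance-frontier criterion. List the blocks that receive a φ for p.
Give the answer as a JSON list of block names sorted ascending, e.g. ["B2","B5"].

idom tree: B1←B0 B2←B0 B3←B1 B4←B3 B5←B1 B6←B4 B7←B5 B8←B7
Dom at joins:
  B1: preds {B0,B3}: {B0} ∩ {B0,B1,B3} = {B0}; idom=B0
  B5: preds {B1,B3,B4}: {B0,B1} ∩ {B0,B1,B3} ∩ {B0,B1,B3,B4} = {B0,B1}; idom=B1

DF derivation:
  B1←B0: walk · to B0
  B1←B3: walk B3→B1 to B0
  B5←B1: walk · to B1
  B5←B3: walk B3 to B1
  B5←B4: walk B4→B3 to B1
  B0: DF=∅
  B1: DF={B1}
  B2: DF=∅
  B3: DF={B1,B5}
  B4: DF={B5}
  B5: DF=∅
  B6: DF=∅
  B7: DF=∅
  B8: DF=∅

φ for p: defs {B0,B3,B4}
  DF⁺ = {B1,B5}

Answer: ["B1", "B5"]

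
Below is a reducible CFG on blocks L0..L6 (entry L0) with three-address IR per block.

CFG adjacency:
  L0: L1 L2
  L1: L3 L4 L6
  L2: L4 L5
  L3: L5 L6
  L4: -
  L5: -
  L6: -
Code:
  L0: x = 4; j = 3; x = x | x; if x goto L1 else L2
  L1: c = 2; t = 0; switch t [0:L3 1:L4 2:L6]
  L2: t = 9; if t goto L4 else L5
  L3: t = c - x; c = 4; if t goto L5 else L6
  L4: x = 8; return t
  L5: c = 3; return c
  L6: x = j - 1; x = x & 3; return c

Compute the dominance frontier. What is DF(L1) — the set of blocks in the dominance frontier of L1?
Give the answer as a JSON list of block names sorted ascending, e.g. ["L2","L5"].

Answer: ["L4", "L5"]

Working:
idom tree: L1←L0 L2←L0 L3←L1 L4←L0 L5←L0 L6←L1
Join-block Dom:
  L4: preds {L1,L2}: {L0,L1} ∩ {L0,L2} = {L0}; idom=L0
  L5: preds {L2,L3}: {L0,L2} ∩ {L0,L1,L3} = {L0}; idom=L0
  L6: preds {L1,L3}: {L0,L1} ∩ {L0,L1,L3} = {L0,L1}; idom=L1

DF walk-up:
  L4←L1: walk L1 to L0
  L4←L2: walk L2 to L0
  L5←L2: walk L2 to L0
  L5←L3: walk L3→L1 to L0
  L6←L1: walk · to L1
  L6←L3: walk L3 to L1
  L0 → ∅
  L1 → {L4,L5}
  L2 → {L4,L5}
  L3 → {L5,L6}
  L4 → ∅
  L5 → ∅
  L6 → ∅

DF(L1) = ["L4", "L5"]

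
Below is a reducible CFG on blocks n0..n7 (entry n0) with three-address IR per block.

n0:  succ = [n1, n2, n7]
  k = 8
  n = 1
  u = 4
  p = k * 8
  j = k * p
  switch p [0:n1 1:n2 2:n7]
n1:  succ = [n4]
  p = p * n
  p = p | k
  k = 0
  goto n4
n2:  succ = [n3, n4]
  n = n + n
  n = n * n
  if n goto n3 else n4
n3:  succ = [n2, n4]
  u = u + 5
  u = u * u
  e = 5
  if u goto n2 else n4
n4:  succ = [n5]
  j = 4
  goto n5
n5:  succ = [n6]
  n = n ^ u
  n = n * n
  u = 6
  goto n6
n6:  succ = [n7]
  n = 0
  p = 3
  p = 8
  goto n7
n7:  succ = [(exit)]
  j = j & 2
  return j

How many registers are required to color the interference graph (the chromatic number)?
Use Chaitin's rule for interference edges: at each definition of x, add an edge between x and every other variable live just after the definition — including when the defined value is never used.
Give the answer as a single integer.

def/use:
  n0: {j,k,n,p,u} / ∅
  n1: {k,p} / {k,n,p}
  n2: {n} / {n}
  n3: {e,u} / {u}
  n4: {j} / ∅
  n5: {n,u} / {n,u}
  n6: {n,p} / ∅
  n7: {j} / {j}

Live sets:
  n0 li=∅ lo={j,k,n,p,u}
  n1 li={k,n,p,u} lo={n,u}
  n2 li={n,u} lo={n,u}
  n3 li={n,u} lo={n,u}
  n4 li={n,u} lo={j,n,u}
  n5 li={j,n,u} lo={j}
  n6 li={j} lo={j}
  n7 li={j} lo=∅

Conflict graph:
  e↔{n,u}
  j↔{k,n,p,u}
  k↔{j,n,p,u}
  n↔{e,j,k,p,u}
  p↔{j,k,n,u}
  u↔{e,j,k,n,p}

Chromatic number:
  clique {j,k,n,p,u} ⇒ need ≥ 5
  assign e→c2 j→c2 k→c3 n→c0 p→c4 u→c1 — no edge inside a register ⇒ χ ≤ 5
  χ = 5

Answer: 5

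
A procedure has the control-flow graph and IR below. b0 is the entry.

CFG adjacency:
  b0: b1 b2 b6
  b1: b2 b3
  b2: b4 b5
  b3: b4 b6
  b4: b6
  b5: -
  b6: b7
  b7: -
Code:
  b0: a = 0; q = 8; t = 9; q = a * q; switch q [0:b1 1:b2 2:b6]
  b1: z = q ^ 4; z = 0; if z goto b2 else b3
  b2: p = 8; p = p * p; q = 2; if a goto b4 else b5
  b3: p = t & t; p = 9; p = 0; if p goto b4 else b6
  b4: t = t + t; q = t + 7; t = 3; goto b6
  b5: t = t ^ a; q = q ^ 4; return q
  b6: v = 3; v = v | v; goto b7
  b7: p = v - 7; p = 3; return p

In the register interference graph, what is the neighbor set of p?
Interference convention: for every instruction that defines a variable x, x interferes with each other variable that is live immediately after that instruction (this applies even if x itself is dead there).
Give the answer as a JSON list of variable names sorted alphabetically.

Answer: ["a", "t"]

Working:
Block summaries:
  b0 def {a,q,t} use ∅
  b1 def {z} use {q}
  b2 def {p,q} use {a}
  b3 def {p} use {t}
  b4 def {q,t} use {t}
  b5 def {q,t} use {a,q,t}
  b6 def {v} use ∅
  b7 def {p} use {v}

Liveness:
  b0: in=∅ out={a,q,t}
  b1: in={a,q,t} out={a,t}
  b2: in={a,t} out={a,q,t}
  b3: in={t} out={t}
  b4: in={t} out=∅
  b5: in={a,q,t} out=∅
  b6: in=∅ out={v}
  b7: in={v} out=∅

Conflict graph:
  a: {p,q,t,z}
  p: {a,t}
  q: {a,t}
  t: {a,p,q,z}
  v: ∅
  z: {a,t}

N(p) = ["a", "t"]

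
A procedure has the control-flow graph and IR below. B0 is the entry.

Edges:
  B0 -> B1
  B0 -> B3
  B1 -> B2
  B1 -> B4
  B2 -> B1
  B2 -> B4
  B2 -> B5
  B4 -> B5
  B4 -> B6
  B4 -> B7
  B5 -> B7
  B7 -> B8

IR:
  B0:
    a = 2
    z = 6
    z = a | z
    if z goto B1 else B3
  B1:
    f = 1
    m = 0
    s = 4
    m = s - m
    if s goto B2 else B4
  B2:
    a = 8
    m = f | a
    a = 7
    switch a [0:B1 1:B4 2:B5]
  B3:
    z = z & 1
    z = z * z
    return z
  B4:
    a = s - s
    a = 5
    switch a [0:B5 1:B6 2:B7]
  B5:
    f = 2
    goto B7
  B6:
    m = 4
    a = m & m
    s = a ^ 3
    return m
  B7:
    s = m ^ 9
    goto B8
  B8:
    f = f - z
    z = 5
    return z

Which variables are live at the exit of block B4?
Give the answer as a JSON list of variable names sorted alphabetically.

Block summaries:
  B0 def {a,z} use ∅
  B1 def {f,m,s} use ∅
  B2 def {a,m} use {f}
  B3 def {z} use {z}
  B4 def {a} use {s}
  B5 def {f} use ∅
  B6 def {a,m,s} use ∅
  B7 def {s} use {m}
  B8 def {f,z} use {f,z}

Backward fixpoint:
  B0 li=∅ lo={z}
  B1 li={z} lo={f,m,s,z}
  B2 li={f,s,z} lo={f,m,s,z}
  B3 li={z} lo=∅
  B4 li={f,m,s,z} lo={f,m,z}
  B5 li={m,z} lo={f,m,z}
  B6 li=∅ lo=∅
  B7 li={f,m,z} lo={f,z}
  B8 li={f,z} lo=∅

live-out(B4) = ["f", "m", "z"]

Answer: ["f", "m", "z"]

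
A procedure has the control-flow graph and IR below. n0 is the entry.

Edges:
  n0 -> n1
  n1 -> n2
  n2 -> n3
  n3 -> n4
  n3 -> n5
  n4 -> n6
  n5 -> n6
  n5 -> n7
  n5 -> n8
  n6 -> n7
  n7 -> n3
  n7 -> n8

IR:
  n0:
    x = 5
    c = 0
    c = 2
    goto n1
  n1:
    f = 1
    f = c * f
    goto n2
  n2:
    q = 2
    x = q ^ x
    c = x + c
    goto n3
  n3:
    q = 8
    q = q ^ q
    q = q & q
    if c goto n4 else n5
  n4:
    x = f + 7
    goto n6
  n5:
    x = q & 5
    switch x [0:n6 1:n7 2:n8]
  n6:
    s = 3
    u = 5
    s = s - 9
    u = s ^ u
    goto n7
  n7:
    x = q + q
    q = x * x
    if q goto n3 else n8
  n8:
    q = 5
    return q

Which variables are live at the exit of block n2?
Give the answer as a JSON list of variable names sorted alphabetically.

Answer: ["c", "f"]

Derivation:
Per-block:
  n0: {c,x} / ∅
  n1: {f} / {c}
  n2: {c,q,x} / {c,x}
  n3: {q} / {c}
  n4: {x} / {f}
  n5: {x} / {q}
  n6: {s,u} / ∅
  n7: {q,x} / {q}
  n8: {q} / ∅

Liveness:
  live n0: ∅→{c,x}
  live n1: {c,x}→{c,f,x}
  live n2: {c,f,x}→{c,f}
  live n3: {c,f}→{c,f,q}
  live n4: {c,f,q}→{c,f,q}
  live n5: {c,f,q}→{c,f,q}
  live n6: {c,f,q}→{c,f,q}
  live n7: {c,f,q}→{c,f}
  live n8: ∅→∅

live-out(n2) = ["c", "f"]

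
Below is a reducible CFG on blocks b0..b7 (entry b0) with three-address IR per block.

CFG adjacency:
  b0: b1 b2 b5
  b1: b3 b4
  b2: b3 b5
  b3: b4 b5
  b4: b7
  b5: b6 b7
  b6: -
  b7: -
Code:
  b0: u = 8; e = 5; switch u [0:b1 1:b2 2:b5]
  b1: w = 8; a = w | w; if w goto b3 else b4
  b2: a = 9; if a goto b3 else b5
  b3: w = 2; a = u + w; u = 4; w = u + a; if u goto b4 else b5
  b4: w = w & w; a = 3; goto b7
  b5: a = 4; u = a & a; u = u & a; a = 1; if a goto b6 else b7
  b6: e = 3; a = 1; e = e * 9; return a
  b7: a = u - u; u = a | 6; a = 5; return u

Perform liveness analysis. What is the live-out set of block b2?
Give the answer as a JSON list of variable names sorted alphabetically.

Answer: ["u"]

Derivation:
Block summaries:
  b0 def {e,u} use ∅
  b1 def {a,w} use ∅
  b2 def {a} use ∅
  b3 def {a,u,w} use {u}
  b4 def {a,w} use {w}
  b5 def {a,u} use ∅
  b6 def {a,e} use ∅
  b7 def {a,u} use {u}

Liveness:
  live b0: ∅→{u}
  live b1: {u}→{u,w}
  live b2: {u}→{u}
  live b3: {u}→{u,w}
  live b4: {u,w}→{u}
  live b5: ∅→{u}
  live b6: ∅→∅
  live b7: {u}→∅

live-out(b2) = ["u"]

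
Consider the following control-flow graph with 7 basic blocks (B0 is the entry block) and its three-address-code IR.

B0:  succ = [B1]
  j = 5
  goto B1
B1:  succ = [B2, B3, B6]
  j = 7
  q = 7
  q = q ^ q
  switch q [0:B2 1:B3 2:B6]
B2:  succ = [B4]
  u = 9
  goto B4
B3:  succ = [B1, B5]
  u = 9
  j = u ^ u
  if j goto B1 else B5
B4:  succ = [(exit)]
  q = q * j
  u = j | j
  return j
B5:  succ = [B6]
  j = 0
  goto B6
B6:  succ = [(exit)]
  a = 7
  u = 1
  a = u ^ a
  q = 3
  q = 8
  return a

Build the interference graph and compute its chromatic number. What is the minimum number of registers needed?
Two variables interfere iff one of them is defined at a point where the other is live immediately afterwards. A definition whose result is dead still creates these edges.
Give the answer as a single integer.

Per-block:
  B0 def {j} use ∅
  B1 def {j,q} use ∅
  B2 def {u} use ∅
  B3 def {j,u} use ∅
  B4 def {q,u} use {j,q}
  B5 def {j} use ∅
  B6 def {a,q,u} use ∅

Live sets:
  B0: in=∅ out=∅
  B1: in=∅ out={j,q}
  B2: in={j,q} out={j,q}
  B3: in=∅ out=∅
  B4: in={j,q} out=∅
  B5: in=∅ out=∅
  B6: in=∅ out=∅

Conflict graph:
  a: {q,u}
  j: {q,u}
  q: {a,j,u}
  u: {a,j,q}

Colouring:
  clique {a,q,u} ⇒ need ≥ 3
  3-colouring: r0={q}  r1={u}  r2={a,j}
  χ = 3

Answer: 3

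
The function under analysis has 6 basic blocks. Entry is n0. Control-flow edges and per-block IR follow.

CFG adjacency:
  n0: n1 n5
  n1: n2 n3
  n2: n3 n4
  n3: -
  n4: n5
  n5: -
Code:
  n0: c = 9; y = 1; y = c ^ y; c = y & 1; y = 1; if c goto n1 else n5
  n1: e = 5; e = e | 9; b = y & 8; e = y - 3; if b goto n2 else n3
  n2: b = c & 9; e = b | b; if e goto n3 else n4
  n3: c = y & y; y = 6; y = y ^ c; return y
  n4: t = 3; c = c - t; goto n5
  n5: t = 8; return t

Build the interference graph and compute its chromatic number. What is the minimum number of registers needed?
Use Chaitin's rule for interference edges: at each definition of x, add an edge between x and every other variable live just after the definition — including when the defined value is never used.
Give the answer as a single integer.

Answer: 4

Analysis:
def/use:
  n0: {c,y} / ∅
  n1: {b,e} / {y}
  n2: {b,e} / {c}
  n3: {c,y} / {y}
  n4: {c,t} / {c}
  n5: {t} / ∅

Liveness:
  live n0: ∅→{c,y}
  live n1: {c,y}→{c,y}
  live n2: {c,y}→{c,y}
  live n3: {y}→∅
  live n4: {c}→∅
  live n5: ∅→∅

Conflict graph:
  b: {c,e,y}
  c: {b,e,t,y}
  e: {b,c,y}
  t: {c}
  y: {b,c,e}

Chromatic number:
  {b,c,e,y} pairwise interfere (4-clique) ⇒ χ ≥ 4
  assign b→c1 c→c0 e→c2 t→c1 y→c3 — no edge inside a register ⇒ χ ≤ 4
  χ = 4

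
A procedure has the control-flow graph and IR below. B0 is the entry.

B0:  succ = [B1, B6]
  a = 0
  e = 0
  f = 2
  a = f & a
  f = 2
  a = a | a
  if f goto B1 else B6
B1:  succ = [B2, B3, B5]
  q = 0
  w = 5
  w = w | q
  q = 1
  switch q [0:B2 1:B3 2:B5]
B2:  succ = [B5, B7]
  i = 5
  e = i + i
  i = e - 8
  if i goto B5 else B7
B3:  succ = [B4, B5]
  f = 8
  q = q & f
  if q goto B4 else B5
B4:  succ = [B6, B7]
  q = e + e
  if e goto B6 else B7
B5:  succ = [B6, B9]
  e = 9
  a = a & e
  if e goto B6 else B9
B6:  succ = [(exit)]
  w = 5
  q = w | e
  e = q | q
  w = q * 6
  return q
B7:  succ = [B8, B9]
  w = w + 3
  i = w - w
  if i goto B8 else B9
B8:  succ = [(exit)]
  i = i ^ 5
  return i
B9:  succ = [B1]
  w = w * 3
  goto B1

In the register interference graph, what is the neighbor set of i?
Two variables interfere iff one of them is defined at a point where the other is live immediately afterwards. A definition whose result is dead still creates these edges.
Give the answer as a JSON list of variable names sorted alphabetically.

Answer: ["a", "e", "w"]

Derivation:
Block summaries:
  B0: {a,e,f} / ∅
  B1: {q,w} / ∅
  B2: {e,i} / ∅
  B3: {f,q} / {q}
  B4: {q} / {e}
  B5: {a,e} / {a}
  B6: {e,q,w} / {e}
  B7: {i,w} / {w}
  B8: {i} / {i}
  B9: {w} / {w}

Liveness:
  B0: in=∅ out={a,e}
  B1: in={a,e} out={a,e,q,w}
  B2: in={a,w} out={a,e,w}
  B3: in={a,e,q,w} out={a,e,w}
  B4: in={a,e,w} out={a,e,w}
  B5: in={a,w} out={a,e,w}
  B6: in={e} out=∅
  B7: in={a,e,w} out={a,e,i,w}
  B8: in={i} out=∅
  B9: in={a,e,w} out={a,e}

Interference:
  a: {e,f,i,q,w}
  e: {a,f,i,q,w}
  f: {a,e,q,w}
  i: {a,e,w}
  q: {a,e,f,w}
  w: {a,e,f,i,q}

N(i) = ["a", "e", "w"]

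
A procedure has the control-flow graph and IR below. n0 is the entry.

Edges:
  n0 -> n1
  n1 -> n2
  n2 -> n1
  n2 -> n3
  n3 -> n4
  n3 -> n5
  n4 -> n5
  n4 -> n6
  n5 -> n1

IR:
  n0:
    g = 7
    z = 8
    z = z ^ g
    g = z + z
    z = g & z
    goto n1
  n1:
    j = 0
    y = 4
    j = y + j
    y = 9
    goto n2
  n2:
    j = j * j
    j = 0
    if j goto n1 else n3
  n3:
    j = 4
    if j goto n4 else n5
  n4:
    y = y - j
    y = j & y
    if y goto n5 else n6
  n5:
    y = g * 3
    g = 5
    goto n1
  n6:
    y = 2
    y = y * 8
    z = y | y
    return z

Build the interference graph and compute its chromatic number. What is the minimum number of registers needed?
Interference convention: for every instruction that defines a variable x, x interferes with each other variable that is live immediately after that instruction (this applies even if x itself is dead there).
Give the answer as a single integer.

Per-block:
  n0: def={g,z} ue=∅
  n1: def={j,y} ue=∅
  n2: def={j} ue={j}
  n3: def={j} ue=∅
  n4: def={y} ue={j,y}
  n5: def={g,y} ue={g}
  n6: def={y,z} ue=∅

Liveness:
  n0: in=∅ out={g}
  n1: in={g} out={g,j,y}
  n2: in={g,j,y} out={g,y}
  n3: in={g,y} out={g,j,y}
  n4: in={g,j,y} out={g}
  n5: in={g} out={g}
  n6: in=∅ out=∅

Interfere edges:
  g↔{j,y,z}
  j↔{g,y}
  y↔{g,j}
  z↔{g}

Registers:
  lower bound: {g,j,y} mutually conflict ⇒ χ ≥ 3
  3-colouring: R0={g}  R1={j,z}  R2={y}
  χ = 3

Answer: 3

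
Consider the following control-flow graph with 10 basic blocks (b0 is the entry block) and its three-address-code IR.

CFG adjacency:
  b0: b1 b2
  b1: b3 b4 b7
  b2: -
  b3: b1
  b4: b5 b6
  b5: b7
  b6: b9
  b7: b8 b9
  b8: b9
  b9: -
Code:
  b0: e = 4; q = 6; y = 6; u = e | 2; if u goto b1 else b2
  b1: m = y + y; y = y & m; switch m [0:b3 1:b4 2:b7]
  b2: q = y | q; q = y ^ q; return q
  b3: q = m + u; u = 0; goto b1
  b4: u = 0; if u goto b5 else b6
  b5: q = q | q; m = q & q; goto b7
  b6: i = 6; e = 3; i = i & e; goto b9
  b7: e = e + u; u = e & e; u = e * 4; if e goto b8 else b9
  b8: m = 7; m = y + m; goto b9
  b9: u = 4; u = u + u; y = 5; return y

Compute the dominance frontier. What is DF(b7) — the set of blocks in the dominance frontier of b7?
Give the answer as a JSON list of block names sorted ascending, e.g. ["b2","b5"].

Answer: ["b9"]

Derivation:
idom tree: b1←b0 b2←b0 b3←b1 b4←b1 b5←b4 b6←b4 b7←b1 b8←b7 b9←b1
Dom at joins:
  b1: preds {b0,b3}: {b0} ∩ {b0,b1,b3} = {b0}; idom=b0
  b7: preds {b1,b5}: {b0,b1} ∩ {b0,b1,b4,b5} = {b0,b1}; idom=b1
  b9: preds {b6,b7,b8}: {b0,b1,b4,b6} ∩ {b0,b1,b7} ∩ {b0,b1,b7,b8} = {b0,b1}; idom=b1

Frontier:
  join b1 pred b0: · stop@b0
  join b1 pred b3: b3→b1 stop@b0
  join b7 pred b1: · stop@b1
  join b7 pred b5: b5→b4 stop@b1
  join b9 pred b6: b6→b4 stop@b1
  join b9 pred b7: b7 stop@b1
  join b9 pred b8: b8→b7 stop@b1
  b0: DF=∅
  b1: DF={b1}
  b2: DF=∅
  b3: DF={b1}
  b4: DF={b7,b9}
  b5: DF={b7}
  b6: DF={b9}
  b7: DF={b9}
  b8: DF={b9}
  b9: DF=∅

DF(b7) = ["b9"]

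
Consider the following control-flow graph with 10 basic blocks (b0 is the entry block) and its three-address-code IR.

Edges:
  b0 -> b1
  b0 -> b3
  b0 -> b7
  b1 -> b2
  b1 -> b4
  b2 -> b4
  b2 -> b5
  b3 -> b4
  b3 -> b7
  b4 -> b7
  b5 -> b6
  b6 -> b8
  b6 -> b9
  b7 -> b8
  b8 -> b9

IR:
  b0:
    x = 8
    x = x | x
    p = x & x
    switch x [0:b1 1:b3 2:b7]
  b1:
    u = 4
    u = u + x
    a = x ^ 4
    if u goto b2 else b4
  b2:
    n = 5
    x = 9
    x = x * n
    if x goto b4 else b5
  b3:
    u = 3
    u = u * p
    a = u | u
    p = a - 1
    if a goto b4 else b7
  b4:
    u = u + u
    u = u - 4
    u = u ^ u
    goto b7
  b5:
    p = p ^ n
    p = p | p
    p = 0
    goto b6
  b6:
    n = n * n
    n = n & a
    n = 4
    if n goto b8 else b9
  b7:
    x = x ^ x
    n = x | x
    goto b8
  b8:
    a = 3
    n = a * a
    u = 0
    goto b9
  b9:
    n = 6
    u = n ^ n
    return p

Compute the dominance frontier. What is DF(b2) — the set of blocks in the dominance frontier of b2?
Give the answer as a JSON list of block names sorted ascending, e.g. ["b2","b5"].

idom tree: b1←b0 b2←b1 b3←b0 b4←b0 b5←b2 b6←b5 b7←b0 b8←b0 b9←b0
Dom at joins:
  b4: preds {b1,b2,b3}: {b0,b1} ∩ {b0,b1,b2} ∩ {b0,b3} = {b0}; idom=b0
  b7: preds {b0,b3,b4}: {b0} ∩ {b0,b3} ∩ {b0,b4} = {b0}; idom=b0
  b8: preds {b6,b7}: {b0,b1,b2,b5,b6} ∩ {b0,b7} = {b0}; idom=b0
  b9: preds {b6,b8}: {b0,b1,b2,b5,b6} ∩ {b0,b8} = {b0}; idom=b0

Frontier:
  join b4 pred b1: b1 stop@b0
  join b4 pred b2: b2→b1 stop@b0
  join b4 pred b3: b3 stop@b0
  join b7 pred b0: · stop@b0
  join b7 pred b3: b3 stop@b0
  join b7 pred b4: b4 stop@b0
  join b8 pred b6: b6→b5→b2→b1 stop@b0
  join b8 pred b7: b7 stop@b0
  join b9 pred b6: b6→b5→b2→b1 stop@b0
  join b9 pred b8: b8 stop@b0
  DF(b0)=∅
  DF(b1)={b4,b8,b9}
  DF(b2)={b4,b8,b9}
  DF(b3)={b4,b7}
  DF(b4)={b7}
  DF(b5)={b8,b9}
  DF(b6)={b8,b9}
  DF(b7)={b8}
  DF(b8)={b9}
  DF(b9)=∅

DF(b2) = ["b4", "b8", "b9"]

Answer: ["b4", "b8", "b9"]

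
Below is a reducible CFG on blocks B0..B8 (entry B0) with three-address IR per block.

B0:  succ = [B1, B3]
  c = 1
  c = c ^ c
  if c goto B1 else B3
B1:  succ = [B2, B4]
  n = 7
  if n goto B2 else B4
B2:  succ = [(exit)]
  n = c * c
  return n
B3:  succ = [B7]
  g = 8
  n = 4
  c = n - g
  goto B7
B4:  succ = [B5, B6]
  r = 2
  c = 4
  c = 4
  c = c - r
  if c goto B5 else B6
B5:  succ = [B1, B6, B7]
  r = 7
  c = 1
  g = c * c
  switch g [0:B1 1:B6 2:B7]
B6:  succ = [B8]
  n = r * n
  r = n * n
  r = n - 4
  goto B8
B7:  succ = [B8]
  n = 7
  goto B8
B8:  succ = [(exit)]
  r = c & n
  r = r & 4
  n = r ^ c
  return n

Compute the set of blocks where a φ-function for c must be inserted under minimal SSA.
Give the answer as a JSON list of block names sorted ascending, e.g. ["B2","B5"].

idom tree: B1←B0 B2←B1 B3←B0 B4←B1 B5←B4 B6←B4 B7←B0 B8←B0
Dom at joins:
  B1: preds {B0,B5}: {B0} ∩ {B0,B1,B4,B5} = {B0}; idom=B0
  B6: preds {B4,B5}: {B0,B1,B4} ∩ {B0,B1,B4,B5} = {B0,B1,B4}; idom=B4
  B7: preds {B3,B5}: {B0,B3} ∩ {B0,B1,B4,B5} = {B0}; idom=B0
  B8: preds {B6,B7}: {B0,B1,B4,B6} ∩ {B0,B7} = {B0}; idom=B0

DF derivation:
  B1←B0: walk · to B0
  B1←B5: walk B5→B4→B1 to B0
  B6←B4: walk · to B4
  B6←B5: walk B5 to B4
  B7←B3: walk B3 to B0
  B7←B5: walk B5→B4→B1 to B0
  B8←B6: walk B6→B4→B1 to B0
  B8←B7: walk B7 to B0
  DF(B0)=∅
  DF(B1)={B1,B7,B8}
  DF(B2)=∅
  DF(B3)={B7}
  DF(B4)={B1,B7,B8}
  DF(B5)={B1,B6,B7}
  DF(B6)={B8}
  DF(B7)={B8}
  DF(B8)=∅

φ for c: defs {B0,B3,B4,B5}
  DF⁺ = {B1,B6,B7,B8}

Answer: ["B1", "B6", "B7", "B8"]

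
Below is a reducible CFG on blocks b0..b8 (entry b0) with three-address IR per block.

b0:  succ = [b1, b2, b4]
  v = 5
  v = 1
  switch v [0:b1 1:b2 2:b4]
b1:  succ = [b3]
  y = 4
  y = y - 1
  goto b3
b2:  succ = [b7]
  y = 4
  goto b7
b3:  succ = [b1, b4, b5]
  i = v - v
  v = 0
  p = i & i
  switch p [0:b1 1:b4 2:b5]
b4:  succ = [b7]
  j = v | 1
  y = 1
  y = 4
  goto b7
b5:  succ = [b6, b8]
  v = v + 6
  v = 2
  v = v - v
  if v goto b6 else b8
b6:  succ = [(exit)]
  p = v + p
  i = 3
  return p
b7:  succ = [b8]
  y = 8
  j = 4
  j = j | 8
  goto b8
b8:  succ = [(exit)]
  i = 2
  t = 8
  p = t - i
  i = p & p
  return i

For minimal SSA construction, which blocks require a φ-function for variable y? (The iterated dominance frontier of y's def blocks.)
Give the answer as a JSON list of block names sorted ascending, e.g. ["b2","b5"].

idom tree: b1←b0 b2←b0 b3←b1 b4←b0 b5←b3 b6←b5 b7←b0 b8←b0
Join-block Dom:
  b1: preds {b0,b3}: {b0} ∩ {b0,b1,b3} = {b0}; idom=b0
  b4: preds {b0,b3}: {b0} ∩ {b0,b1,b3} = {b0}; idom=b0
  b7: preds {b2,b4}: {b0,b2} ∩ {b0,b4} = {b0}; idom=b0
  b8: preds {b5,b7}: {b0,b1,b3,b5} ∩ {b0,b7} = {b0}; idom=b0

DF walk-up:
  join b1 pred b0: · stop@b0
  join b1 pred b3: b3→b1 stop@b0
  join b4 pred b0: · stop@b0
  join b4 pred b3: b3→b1 stop@b0
  join b7 pred b2: b2 stop@b0
  join b7 pred b4: b4 stop@b0
  join b8 pred b5: b5→b3→b1 stop@b0
  join b8 pred b7: b7 stop@b0
  DF(b0)=∅
  DF(b1)={b1,b4,b8}
  DF(b2)={b7}
  DF(b3)={b1,b4,b8}
  DF(b4)={b7}
  DF(b5)={b8}
  DF(b6)=∅
  DF(b7)={b8}
  DF(b8)=∅

φ for y: defs {b1,b2,b4,b7}
  DF⁺ = {b1,b4,b7,b8}

Answer: ["b1", "b4", "b7", "b8"]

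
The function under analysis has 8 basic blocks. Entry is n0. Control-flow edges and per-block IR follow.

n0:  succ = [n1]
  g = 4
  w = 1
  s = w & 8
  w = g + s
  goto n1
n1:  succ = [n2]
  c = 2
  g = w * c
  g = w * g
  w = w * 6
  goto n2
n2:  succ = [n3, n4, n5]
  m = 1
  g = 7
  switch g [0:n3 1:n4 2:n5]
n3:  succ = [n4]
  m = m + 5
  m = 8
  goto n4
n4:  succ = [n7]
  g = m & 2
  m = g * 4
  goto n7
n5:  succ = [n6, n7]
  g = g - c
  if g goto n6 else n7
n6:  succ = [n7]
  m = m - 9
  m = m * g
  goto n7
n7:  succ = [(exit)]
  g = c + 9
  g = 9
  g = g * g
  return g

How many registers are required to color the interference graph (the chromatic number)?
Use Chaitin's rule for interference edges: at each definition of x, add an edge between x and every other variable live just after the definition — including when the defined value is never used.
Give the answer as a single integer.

Answer: 3

Derivation:
Block summaries:
  n0: {g,s,w} / ∅
  n1: {c,g,w} / {w}
  n2: {g,m} / ∅
  n3: {m} / {m}
  n4: {g,m} / {m}
  n5: {g} / {c,g}
  n6: {m} / {g,m}
  n7: {g} / {c}

Liveness:
  live n0: ∅→{w}
  live n1: {w}→{c}
  live n2: {c}→{c,g,m}
  live n3: {c,m}→{c,m}
  live n4: {c,m}→{c}
  live n5: {c,g,m}→{c,g,m}
  live n6: {c,g,m}→{c}
  live n7: {c}→∅

Conflict graph:
  c — {g,m,w}
  g — {c,m,s,w}
  m — {c,g}
  s — {g}
  w — {c,g}

Colouring:
  {c,g,m} pairwise interfere (3-clique) ⇒ χ ≥ 3
  assign c→c1 g→c0 m→c2 s→c1 w→c2 — no edge inside a register ⇒ χ ≤ 3
  χ = 3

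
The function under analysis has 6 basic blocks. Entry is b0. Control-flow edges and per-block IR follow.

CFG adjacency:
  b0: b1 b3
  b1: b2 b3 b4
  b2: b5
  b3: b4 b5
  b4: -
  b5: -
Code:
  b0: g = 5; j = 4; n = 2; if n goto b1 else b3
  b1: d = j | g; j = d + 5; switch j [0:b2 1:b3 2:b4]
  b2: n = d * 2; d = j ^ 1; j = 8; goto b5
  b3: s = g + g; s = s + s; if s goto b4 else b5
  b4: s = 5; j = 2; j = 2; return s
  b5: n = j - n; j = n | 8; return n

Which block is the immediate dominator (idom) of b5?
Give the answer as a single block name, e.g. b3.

idom tree: b1←b0 b2←b1 b3←b0 b4←b0 b5←b0
Join-block Dom:
  b3: preds {b0,b1}: {b0} ∩ {b0,b1} = {b0}; idom=b0
  b4: preds {b1,b3}: {b0,b1} ∩ {b0,b3} = {b0}; idom=b0
  b5: preds {b2,b3}: {b0,b1,b2} ∩ {b0,b3} = {b0}; idom=b0

idom(b5) = b0

Answer: b0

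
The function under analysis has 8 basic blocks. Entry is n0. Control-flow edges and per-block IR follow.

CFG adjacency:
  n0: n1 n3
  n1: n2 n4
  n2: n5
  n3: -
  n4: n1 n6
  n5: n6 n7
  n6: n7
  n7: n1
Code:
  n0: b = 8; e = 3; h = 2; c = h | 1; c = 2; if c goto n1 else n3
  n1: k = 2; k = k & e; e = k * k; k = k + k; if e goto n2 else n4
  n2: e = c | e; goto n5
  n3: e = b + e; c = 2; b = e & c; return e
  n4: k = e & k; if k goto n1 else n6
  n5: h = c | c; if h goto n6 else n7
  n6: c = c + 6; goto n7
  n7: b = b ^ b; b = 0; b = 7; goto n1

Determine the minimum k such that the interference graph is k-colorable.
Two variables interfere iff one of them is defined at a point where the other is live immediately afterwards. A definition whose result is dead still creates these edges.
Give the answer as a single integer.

Per-block:
  n0 def {b,c,e,h} use ∅
  n1 def {e,k} use {e}
  n2 def {e} use {c,e}
  n3 def {b,c,e} use {b,e}
  n4 def {k} use {e,k}
  n5 def {h} use {c}
  n6 def {c} use {c}
  n7 def {b} use {b}

Backward fixpoint:
  live n0: ∅→{b,c,e}
  live n1: {b,c,e}→{b,c,e,k}
  live n2: {b,c,e}→{b,c,e}
  live n3: {b,e}→∅
  live n4: {b,c,e,k}→{b,c,e}
  live n5: {b,c,e}→{b,c,e}
  live n6: {b,c,e}→{b,c,e}
  live n7: {b,c,e}→{b,c,e}

Interfere edges:
  b↔{c,e,h,k}
  c↔{b,e,h,k}
  e↔{b,c,h,k}
  h↔{b,c,e}
  k↔{b,c,e}

Registers:
  {b,c,e,h} pairwise interfere (4-clique) ⇒ χ ≥ 4
  assign b→r0 c→r1 e→r2 h→r3 k→r3 — no edge inside a register ⇒ χ ≤ 4
  χ = 4

Answer: 4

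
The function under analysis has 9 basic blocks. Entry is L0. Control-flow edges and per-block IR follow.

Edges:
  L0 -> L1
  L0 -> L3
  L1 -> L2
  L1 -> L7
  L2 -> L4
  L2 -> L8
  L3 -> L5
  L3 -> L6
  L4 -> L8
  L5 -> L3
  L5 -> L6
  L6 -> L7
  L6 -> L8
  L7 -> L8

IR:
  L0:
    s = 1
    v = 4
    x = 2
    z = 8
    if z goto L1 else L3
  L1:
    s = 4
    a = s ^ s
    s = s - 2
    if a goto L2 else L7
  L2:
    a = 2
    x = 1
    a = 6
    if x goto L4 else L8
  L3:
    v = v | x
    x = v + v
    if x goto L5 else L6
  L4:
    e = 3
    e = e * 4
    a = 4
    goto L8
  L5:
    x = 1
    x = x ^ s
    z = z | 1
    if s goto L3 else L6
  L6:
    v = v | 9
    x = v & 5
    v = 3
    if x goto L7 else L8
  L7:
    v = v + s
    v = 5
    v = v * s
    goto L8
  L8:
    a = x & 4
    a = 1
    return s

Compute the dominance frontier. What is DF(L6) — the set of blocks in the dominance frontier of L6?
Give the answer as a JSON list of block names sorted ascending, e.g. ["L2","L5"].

idom tree: L1←L0 L2←L1 L3←L0 L4←L2 L5←L3 L6←L3 L7←L0 L8←L0
Dom at joins:
  L3: preds {L0,L5}: {L0} ∩ {L0,L3,L5} = {L0}; idom=L0
  L6: preds {L3,L5}: {L0,L3} ∩ {L0,L3,L5} = {L0,L3}; idom=L3
  L7: preds {L1,L6}: {L0,L1} ∩ {L0,L3,L6} = {L0}; idom=L0
  L8: preds {L2,L4,L6,L7}: {L0,L1,L2} ∩ {L0,L1,L2,L4} ∩ {L0,L3,L6} ∩ {L0,L7} = {L0}; idom=L0

DF derivation:
  join L3 pred L0: · stop@L0
  join L3 pred L5: L5→L3 stop@L0
  join L6 pred L3: · stop@L3
  join L6 pred L5: L5 stop@L3
  join L7 pred L1: L1 stop@L0
  join L7 pred L6: L6→L3 stop@L0
  join L8 pred L2: L2→L1 stop@L0
  join L8 pred L4: L4→L2→L1 stop@L0
  join L8 pred L6: L6→L3 stop@L0
  join L8 pred L7: L7 stop@L0
  DF(L0)=∅
  DF(L1)={L7,L8}
  DF(L2)={L8}
  DF(L3)={L3,L7,L8}
  DF(L4)={L8}
  DF(L5)={L3,L6}
  DF(L6)={L7,L8}
  DF(L7)={L8}
  DF(L8)=∅

DF(L6) = ["L7", "L8"]

Answer: ["L7", "L8"]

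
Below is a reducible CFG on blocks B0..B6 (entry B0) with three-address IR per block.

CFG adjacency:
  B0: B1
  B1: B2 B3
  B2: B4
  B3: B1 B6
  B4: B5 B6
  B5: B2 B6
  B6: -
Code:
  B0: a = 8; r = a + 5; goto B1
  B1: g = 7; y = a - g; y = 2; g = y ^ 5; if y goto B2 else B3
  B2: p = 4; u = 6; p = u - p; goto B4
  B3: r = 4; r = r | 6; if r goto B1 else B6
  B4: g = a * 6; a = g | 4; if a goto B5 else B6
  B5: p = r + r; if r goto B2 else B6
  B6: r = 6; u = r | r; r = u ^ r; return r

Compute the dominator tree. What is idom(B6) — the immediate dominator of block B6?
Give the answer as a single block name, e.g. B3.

idom tree: B1←B0 B2←B1 B3←B1 B4←B2 B5←B4 B6←B1
Dom∩ at merges:
  B1: preds {B0,B3}: {B0} ∩ {B0,B1,B3} = {B0}; idom=B0
  B2: preds {B1,B5}: {B0,B1} ∩ {B0,B1,B2,B4,B5} = {B0,B1}; idom=B1
  B6: preds {B3,B4,B5}: {B0,B1,B3} ∩ {B0,B1,B2,B4} ∩ {B0,B1,B2,B4,B5} = {B0,B1}; idom=B1

idom(B6) = B1

Answer: B1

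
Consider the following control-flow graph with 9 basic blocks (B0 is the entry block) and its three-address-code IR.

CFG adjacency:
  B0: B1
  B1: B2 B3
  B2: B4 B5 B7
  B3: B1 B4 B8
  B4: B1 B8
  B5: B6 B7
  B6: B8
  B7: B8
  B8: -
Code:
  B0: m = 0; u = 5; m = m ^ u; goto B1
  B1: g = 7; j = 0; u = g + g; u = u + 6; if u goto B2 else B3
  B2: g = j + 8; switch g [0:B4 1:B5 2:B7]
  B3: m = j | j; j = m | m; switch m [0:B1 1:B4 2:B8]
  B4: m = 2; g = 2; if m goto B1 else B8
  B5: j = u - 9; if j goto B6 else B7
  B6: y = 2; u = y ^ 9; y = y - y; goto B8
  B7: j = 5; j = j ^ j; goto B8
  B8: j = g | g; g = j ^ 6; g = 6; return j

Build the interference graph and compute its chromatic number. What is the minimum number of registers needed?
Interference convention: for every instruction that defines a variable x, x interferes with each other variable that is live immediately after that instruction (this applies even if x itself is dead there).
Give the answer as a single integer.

Answer: 4

Working:
def/use:
  B0: {m,u} / ∅
  B1: {g,j,u} / ∅
  B2: {g} / {j}
  B3: {j,m} / {j}
  B4: {g,m} / ∅
  B5: {j} / {u}
  B6: {u,y} / ∅
  B7: {j} / ∅
  B8: {g,j} / {g}

Liveness:
  live B0: ∅→∅
  live B1: ∅→{g,j,u}
  live B2: {j,u}→{g,u}
  live B3: {g,j}→{g}
  live B4: ∅→{g}
  live B5: {g,u}→{g}
  live B6: {g}→{g}
  live B7: {g}→{g}
  live B8: {g}→∅

Interference:
  g: {j,m,u,y}
  j: {g,m,u}
  m: {g,j,u}
  u: {g,j,m,y}
  y: {g,u}

Registers:
  lower bound: {g,j,m,u} mutually conflict ⇒ χ ≥ 4
  4-colouring: R0={g}  R1={u}  R2={j,y}  R3={m}
  χ = 4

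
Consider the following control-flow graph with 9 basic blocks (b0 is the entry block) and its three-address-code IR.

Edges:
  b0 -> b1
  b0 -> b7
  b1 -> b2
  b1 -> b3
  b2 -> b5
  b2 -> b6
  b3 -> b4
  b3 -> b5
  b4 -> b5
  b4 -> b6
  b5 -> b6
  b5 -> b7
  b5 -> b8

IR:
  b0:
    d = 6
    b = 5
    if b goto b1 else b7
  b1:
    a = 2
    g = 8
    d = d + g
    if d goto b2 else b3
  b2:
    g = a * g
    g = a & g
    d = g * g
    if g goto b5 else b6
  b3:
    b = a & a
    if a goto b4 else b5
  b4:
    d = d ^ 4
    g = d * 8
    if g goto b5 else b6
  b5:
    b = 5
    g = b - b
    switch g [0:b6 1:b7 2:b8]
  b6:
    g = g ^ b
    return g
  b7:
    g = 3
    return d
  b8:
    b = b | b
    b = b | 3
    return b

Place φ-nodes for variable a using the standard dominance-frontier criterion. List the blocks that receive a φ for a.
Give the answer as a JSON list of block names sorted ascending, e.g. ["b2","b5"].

Answer: ["b7"]

Working:
idom tree: b1←b0 b2←b1 b3←b1 b4←b3 b5←b1 b6←b1 b7←b0 b8←b5
Dom at joins:
  b5: preds {b2,b3,b4}: {b0,b1,b2} ∩ {b0,b1,b3} ∩ {b0,b1,b3,b4} = {b0,b1}; idom=b1
  b6: preds {b2,b4,b5}: {b0,b1,b2} ∩ {b0,b1,b3,b4} ∩ {b0,b1,b5} = {b0,b1}; idom=b1
  b7: preds {b0,b5}: {b0} ∩ {b0,b1,b5} = {b0}; idom=b0

DF derivation:
  join b5 pred b2: b2 stop@b1
  join b5 pred b3: b3 stop@b1
  join b5 pred b4: b4→b3 stop@b1
  join b6 pred b2: b2 stop@b1
  join b6 pred b4: b4→b3 stop@b1
  join b6 pred b5: b5 stop@b1
  join b7 pred b0: · stop@b0
  join b7 pred b5: b5→b1 stop@b0
  DF(b0)=∅
  DF(b1)={b7}
  DF(b2)={b5,b6}
  DF(b3)={b5,b6}
  DF(b4)={b5,b6}
  DF(b5)={b6,b7}
  DF(b6)=∅
  DF(b7)=∅
  DF(b8)=∅

φ for a: defs {b1}
  DF⁺ = {b7}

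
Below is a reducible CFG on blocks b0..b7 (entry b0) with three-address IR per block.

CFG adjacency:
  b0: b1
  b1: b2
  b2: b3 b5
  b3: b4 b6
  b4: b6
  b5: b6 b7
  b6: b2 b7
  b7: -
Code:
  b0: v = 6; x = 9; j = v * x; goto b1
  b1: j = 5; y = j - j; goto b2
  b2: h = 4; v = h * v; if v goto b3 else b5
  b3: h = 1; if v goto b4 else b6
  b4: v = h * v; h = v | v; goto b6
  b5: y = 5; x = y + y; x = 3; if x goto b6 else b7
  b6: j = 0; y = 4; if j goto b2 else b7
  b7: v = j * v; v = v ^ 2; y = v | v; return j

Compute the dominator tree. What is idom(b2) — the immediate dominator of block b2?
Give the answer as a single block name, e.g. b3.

Answer: b1

Working:
idom tree: b1←b0 b2←b1 b3←b2 b4←b3 b5←b2 b6←b2 b7←b2
Join-block Dom:
  b2: preds {b1,b6}: {b0,b1} ∩ {b0,b1,b2,b6} = {b0,b1}; idom=b1
  b6: preds {b3,b4,b5}: {b0,b1,b2,b3} ∩ {b0,b1,b2,b3,b4} ∩ {b0,b1,b2,b5} = {b0,b1,b2}; idom=b2
  b7: preds {b5,b6}: {b0,b1,b2,b5} ∩ {b0,b1,b2,b6} = {b0,b1,b2}; idom=b2

idom(b2) = b1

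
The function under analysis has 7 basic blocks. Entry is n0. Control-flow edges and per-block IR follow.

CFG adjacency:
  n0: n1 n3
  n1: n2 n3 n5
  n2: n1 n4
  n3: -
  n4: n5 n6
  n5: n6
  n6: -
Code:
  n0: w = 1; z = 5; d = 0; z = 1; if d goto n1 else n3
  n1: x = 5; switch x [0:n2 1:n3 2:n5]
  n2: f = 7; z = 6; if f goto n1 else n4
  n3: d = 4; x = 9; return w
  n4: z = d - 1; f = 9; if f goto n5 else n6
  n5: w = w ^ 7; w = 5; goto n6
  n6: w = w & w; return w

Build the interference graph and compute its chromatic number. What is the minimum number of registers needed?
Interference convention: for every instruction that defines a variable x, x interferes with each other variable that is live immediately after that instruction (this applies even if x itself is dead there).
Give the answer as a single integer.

def/use:
  n0: {d,w,z} / ∅
  n1: {x} / ∅
  n2: {f,z} / ∅
  n3: {d,x} / {w}
  n4: {f,z} / {d}
  n5: {w} / {w}
  n6: {w} / {w}

Live sets:
  n0: in=∅ out={d,w}
  n1: in={d,w} out={d,w}
  n2: in={d,w} out={d,w}
  n3: in={w} out=∅
  n4: in={d,w} out={w}
  n5: in={w} out={w}
  n6: in={w} out=∅

Interfere edges:
  d — {f,w,x,z}
  f — {d,w,z}
  w — {d,f,x,z}
  x — {d,w}
  z — {d,f,w}

Colouring:
  {d,f,w,z} pairwise interfere (4-clique) ⇒ χ ≥ 4
  4-colouring: r0={d}  r1={w}  r2={f,x}  r3={z}
  χ = 4

Answer: 4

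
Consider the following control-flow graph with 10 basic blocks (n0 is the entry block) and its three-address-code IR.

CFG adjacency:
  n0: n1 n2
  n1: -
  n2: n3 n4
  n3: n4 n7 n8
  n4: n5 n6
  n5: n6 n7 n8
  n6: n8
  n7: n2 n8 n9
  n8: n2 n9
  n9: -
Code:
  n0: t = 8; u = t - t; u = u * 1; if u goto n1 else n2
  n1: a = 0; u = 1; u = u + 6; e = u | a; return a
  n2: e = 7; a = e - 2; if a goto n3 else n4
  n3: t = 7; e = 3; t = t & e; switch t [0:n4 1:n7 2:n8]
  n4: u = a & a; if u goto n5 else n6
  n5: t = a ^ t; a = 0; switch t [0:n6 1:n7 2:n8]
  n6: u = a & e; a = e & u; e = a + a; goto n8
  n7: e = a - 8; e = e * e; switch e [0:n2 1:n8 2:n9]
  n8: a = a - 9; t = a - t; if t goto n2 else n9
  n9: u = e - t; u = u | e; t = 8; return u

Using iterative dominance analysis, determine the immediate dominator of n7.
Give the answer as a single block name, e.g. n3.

idom tree: n1←n0 n2←n0 n3←n2 n4←n2 n5←n4 n6←n4 n7←n2 n8←n2 n9←n2
Dom at joins:
  n2: preds {n0,n7,n8}: {n0} ∩ {n0,n2,n7} ∩ {n0,n2,n8} = {n0}; idom=n0
  n4: preds {n2,n3}: {n0,n2} ∩ {n0,n2,n3} = {n0,n2}; idom=n2
  n6: preds {n4,n5}: {n0,n2,n4} ∩ {n0,n2,n4,n5} = {n0,n2,n4}; idom=n4
  n7: preds {n3,n5}: {n0,n2,n3} ∩ {n0,n2,n4,n5} = {n0,n2}; idom=n2
  n8: preds {n3,n5,n6,n7}: {n0,n2,n3} ∩ {n0,n2,n4,n5} ∩ {n0,n2,n4,n6} ∩ {n0,n2,n7} = {n0,n2}; idom=n2
  n9: preds {n7,n8}: {n0,n2,n7} ∩ {n0,n2,n8} = {n0,n2}; idom=n2

idom(n7) = n2

Answer: n2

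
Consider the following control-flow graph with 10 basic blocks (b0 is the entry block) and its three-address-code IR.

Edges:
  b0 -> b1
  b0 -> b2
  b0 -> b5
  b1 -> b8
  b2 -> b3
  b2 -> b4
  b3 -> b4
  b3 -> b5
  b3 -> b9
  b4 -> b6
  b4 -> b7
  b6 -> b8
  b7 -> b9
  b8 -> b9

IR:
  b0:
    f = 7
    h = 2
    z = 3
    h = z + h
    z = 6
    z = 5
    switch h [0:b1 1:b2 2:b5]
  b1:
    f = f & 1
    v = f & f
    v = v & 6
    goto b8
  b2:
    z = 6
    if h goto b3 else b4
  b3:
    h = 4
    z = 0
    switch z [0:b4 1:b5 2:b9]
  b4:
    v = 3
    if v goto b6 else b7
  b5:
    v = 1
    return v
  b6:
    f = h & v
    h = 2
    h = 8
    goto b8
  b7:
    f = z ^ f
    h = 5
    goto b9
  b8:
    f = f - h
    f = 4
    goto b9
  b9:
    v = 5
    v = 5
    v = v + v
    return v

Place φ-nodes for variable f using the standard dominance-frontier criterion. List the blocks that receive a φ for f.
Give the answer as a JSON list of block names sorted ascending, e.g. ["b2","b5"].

Answer: ["b8", "b9"]

Derivation:
idom tree: b1←b0 b2←b0 b3←b2 b4←b2 b5←b0 b6←b4 b7←b4 b8←b0 b9←b0
Join-block Dom:
  b4: preds {b2,b3}: {b0,b2} ∩ {b0,b2,b3} = {b0,b2}; idom=b2
  b5: preds {b0,b3}: {b0} ∩ {b0,b2,b3} = {b0}; idom=b0
  b8: preds {b1,b6}: {b0,b1} ∩ {b0,b2,b4,b6} = {b0}; idom=b0
  b9: preds {b3,b7,b8}: {b0,b2,b3} ∩ {b0,b2,b4,b7} ∩ {b0,b8} = {b0}; idom=b0

DF walk-up:
  join b4 pred b2: · stop@b2
  join b4 pred b3: b3 stop@b2
  join b5 pred b0: · stop@b0
  join b5 pred b3: b3→b2 stop@b0
  join b8 pred b1: b1 stop@b0
  join b8 pred b6: b6→b4→b2 stop@b0
  join b9 pred b3: b3→b2 stop@b0
  join b9 pred b7: b7→b4→b2 stop@b0
  join b9 pred b8: b8 stop@b0
  b0 → ∅
  b1 → {b8}
  b2 → {b5,b8,b9}
  b3 → {b4,b5,b9}
  b4 → {b8,b9}
  b5 → ∅
  b6 → {b8}
  b7 → {b9}
  b8 → {b9}
  b9 → ∅

φ for f: defs {b0,b1,b6,b7,b8}
  DF⁺ = {b8,b9}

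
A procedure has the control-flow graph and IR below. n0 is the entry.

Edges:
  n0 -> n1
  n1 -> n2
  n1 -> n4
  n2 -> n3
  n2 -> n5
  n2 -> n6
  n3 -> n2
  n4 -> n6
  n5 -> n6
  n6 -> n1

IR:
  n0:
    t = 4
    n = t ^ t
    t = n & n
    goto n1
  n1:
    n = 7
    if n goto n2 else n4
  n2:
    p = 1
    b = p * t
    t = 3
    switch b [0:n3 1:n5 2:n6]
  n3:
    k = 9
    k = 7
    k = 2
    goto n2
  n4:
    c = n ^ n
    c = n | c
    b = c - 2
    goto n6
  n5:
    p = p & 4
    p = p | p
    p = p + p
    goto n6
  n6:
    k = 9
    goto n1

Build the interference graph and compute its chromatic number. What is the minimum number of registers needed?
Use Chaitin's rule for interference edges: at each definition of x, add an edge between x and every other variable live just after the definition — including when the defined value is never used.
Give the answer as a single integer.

def/use:
  n0: {n,t} / ∅
  n1: {n} / ∅
  n2: {b,p,t} / {t}
  n3: {k} / ∅
  n4: {b,c} / {n}
  n5: {p} / {p}
  n6: {k} / ∅

Liveness:
  n0: in=∅ out={t}
  n1: in={t} out={n,t}
  n2: in={t} out={p,t}
  n3: in={t} out={t}
  n4: in={n,t} out={t}
  n5: in={p,t} out={t}
  n6: in={t} out={t}

Conflict graph:
  b↔{p,t}
  c↔{n,t}
  k↔{t}
  n↔{c,t}
  p↔{b,t}
  t↔{b,c,k,n,p}

Chromatic number:
  lower bound: {b,p,t} mutually conflict ⇒ χ ≥ 3
  assign b→r1 c→r1 k→r1 n→r2 p→r2 t→r0 — no edge inside a register ⇒ χ ≤ 3
  χ = 3

Answer: 3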